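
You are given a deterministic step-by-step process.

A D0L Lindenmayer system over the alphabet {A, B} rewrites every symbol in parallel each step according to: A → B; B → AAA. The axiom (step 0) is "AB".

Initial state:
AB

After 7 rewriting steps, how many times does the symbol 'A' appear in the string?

81

gen 0: AB
gen 1: BAAA
gen 2: AAABBB
gen 3: BBBAAAAAAAAA
gen 4: AAAAAAAAABBBBBBBBB
gen 5: BBBBBBBBBAAAAAAAAAAAAAAAAAAAAAAAAAAA
gen 6: AAAAAAAAAAAAAAAAAAAAAAAAAAABBBBBBBBBBBBBBBBBBBBBBBBBBB
gen 7: BBBBBBBBBBBBBBBBBBBBBBBBBBBAAAAAAAAAAAAAAAAAAAAAAAAAAAAAAAAAAAAAAAAAAAAAAAAAAAAAAAAAAAAAAAAAAAAAAAAAAAAAAAAA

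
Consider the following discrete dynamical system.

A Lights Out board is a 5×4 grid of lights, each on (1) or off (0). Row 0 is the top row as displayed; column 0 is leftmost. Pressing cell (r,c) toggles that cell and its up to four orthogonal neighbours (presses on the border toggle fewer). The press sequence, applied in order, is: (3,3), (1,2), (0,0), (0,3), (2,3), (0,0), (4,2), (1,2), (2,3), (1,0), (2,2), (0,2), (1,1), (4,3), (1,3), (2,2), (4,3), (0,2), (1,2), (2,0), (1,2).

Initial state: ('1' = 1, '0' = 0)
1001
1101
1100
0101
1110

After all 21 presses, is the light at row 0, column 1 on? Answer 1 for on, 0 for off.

1

gen 0: 1001
1101
1100
0101
1110
gen 1: 1001
1101
1101
0110
1111
gen 2: 1011
1010
1111
0110
1111
gen 3: 0111
0010
1111
0110
1111
gen 4: 0100
0011
1111
0110
1111
gen 5: 0100
0010
1100
0111
1111
gen 6: 1000
1010
1100
0111
1111
gen 7: 1000
1010
1100
0101
1000
gen 8: 1010
1101
1110
0101
1000
gen 9: 1010
1100
1101
0100
1000
gen 10: 0010
0000
0101
0100
1000
gen 11: 0010
0010
0010
0110
1000
gen 12: 0101
0000
0010
0110
1000
gen 13: 0001
1110
0110
0110
1000
gen 14: 0001
1110
0110
0111
1011
gen 15: 0000
1101
0111
0111
1011
gen 16: 0000
1111
0000
0101
1011
gen 17: 0000
1111
0000
0100
1000
gen 18: 0111
1101
0000
0100
1000
gen 19: 0101
1010
0010
0100
1000
gen 20: 0101
0010
1110
1100
1000
gen 21: 0111
0101
1100
1100
1000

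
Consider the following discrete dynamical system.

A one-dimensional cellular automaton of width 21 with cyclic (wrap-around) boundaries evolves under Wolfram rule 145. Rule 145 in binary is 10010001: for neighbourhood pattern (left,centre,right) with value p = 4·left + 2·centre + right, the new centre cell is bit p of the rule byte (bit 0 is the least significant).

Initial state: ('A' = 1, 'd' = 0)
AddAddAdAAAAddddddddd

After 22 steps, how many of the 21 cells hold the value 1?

[0] AddAddAdAAAAddddddddd
[1] dAddAddddAAdAAAAAAAAd
[2] ddAddAAAdddddAAAAAAdA
[3] AddAddAdAAAAddAAAAddd
[4] dAddAddddAAdAddAAdAAd
[5] ddAddAAAdddddAddddddA
[6] AddAddAdAAAAddAAAAAdd
[7] dAddAddddAAdAddAAAdAd
[8] ddAddAAAdddddAddAdddA
[9] AddAddAdAAAAddAddAAdd
[10] dAddAddddAAdAddAdddAd
[11] ddAddAAAdddddAddAAddA
[12] AddAddAdAAAAddAdddAdd
[13] dAddAddddAAdAddAAddAd
[14] ddAddAAAdddddAdddAddA
[15] AddAddAdAAAAddAAddAdd
[16] dAddAddddAAdAdddAddAd
[17] ddAddAAAdddddAAddAddA
[18] AddAddAdAAAAdddAddAdd
[19] dAddAddddAAdAAddAddAd
[20] ddAddAAAddddddAddAddA
[21] AddAddAdAAAAAddAddAdd
[22] dAddAddddAAAdAddAddAd

8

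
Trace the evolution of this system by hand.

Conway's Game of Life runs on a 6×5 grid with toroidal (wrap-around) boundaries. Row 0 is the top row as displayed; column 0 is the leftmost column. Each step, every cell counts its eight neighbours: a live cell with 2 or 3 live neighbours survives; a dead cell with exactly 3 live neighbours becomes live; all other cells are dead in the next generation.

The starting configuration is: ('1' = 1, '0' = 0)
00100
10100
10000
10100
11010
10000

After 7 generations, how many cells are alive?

step 0: 00100
10100
10000
10100
11010
10000
step 1: 00000
00000
10001
10100
10100
10101
step 2: 00000
00000
11001
10010
10100
10011
step 3: 00001
10000
11001
00110
10100
11011
step 4: 01010
01000
11111
00110
10000
01110
step 5: 11010
00000
10001
00000
00001
11011
step 6: 01010
01000
00000
10001
00011
01010
step 7: 11000
00100
10000
10011
00110
10010

11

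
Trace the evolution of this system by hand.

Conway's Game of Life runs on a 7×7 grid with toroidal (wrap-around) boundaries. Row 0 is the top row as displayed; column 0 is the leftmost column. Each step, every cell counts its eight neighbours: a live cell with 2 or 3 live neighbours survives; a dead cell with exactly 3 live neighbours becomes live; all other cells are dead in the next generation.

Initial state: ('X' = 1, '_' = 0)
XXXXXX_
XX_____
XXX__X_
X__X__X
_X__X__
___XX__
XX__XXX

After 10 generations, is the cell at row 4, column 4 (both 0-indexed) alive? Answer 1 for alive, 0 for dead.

1

[0] XXXXXX_
XX_____
XXX__X_
X__X__X
_X__X__
___XX__
XX__XXX
[1] ___X___
_____X_
__X____
___XXXX
X_X_XX_
_XXX__X
_______
[2] _______
_______
___X__X
_XX___X
X______
XXXXXXX
___X___
[3] _______
_______
X_X____
_XX___X
____X__
XXXXXXX
XX_X_XX
[4] X_____X
_______
X_X____
XXXX___
____X__
_______
___X___
[5] _______
XX____X
X_XX___
X_XX___
_XXX___
_______
_______
[6] X______
XXX___X
___X___
X___X__
_X_X___
__X____
_______
[7] X_____X
XXX___X
__XX__X
__XXX__
_XXX___
__X____
_______
[8] ______X
__XX_X_
____XXX
____X__
_X__X__
_XXX___
_______
[9] _______
___X___
______X
___XX__
_X__X__
_XXX___
__X____
[10] _______
_______
___XX__
___XXX_
_X__X__
_X_X___
_XXX___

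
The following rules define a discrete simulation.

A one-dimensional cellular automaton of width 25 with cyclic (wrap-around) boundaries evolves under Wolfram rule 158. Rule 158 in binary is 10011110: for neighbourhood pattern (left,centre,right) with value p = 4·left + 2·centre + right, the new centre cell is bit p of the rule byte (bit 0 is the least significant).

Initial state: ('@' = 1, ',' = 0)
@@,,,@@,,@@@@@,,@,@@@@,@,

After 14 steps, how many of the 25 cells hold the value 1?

gen 0: @@,,,@@,,@@@@@,,@,@@@@,@,
gen 1: @,@,@@,@@@@@@,@@@,@@@,,@,
gen 2: @,@,@,,@@@@@,,@@,,@@,@@@,
gen 3: @,@,@@@@@@@,@@@,@@@,,@@,,
gen 4: @,@,@@@@@@,,@@,,@@,@@@,@@
gen 5: ,,@,@@@@@,@@@,@@@,,@@,,@@
gen 6: @@@,@@@@,,@@,,@@,@@@,@@@,
gen 7: @@,,@@@,@@@,@@@,,@@,,@@,,
gen 8: @,@@@@,,@@,,@@,@@@,@@@,@@
gen 9: ,,@@@,@@@,@@@,,@@,,@@,,@@
gen 10: @@@@,,@@,,@@,@@@,@@@,@@@,
gen 11: @@@,@@@,@@@,,@@,,@@,,@@,,
gen 12: @@,,@@,,@@,@@@,@@@,@@@,@@
gen 13: @,@@@,@@@,,@@,,@@,,@@,,@@
gen 14: ,,@@,,@@,@@@,@@@,@@@,@@@@

17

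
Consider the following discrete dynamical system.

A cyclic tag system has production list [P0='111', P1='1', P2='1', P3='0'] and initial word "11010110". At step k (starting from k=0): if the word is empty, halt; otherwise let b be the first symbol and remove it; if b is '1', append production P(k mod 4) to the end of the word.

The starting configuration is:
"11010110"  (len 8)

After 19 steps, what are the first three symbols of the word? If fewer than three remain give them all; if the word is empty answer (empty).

101

gen 0: "11010110"  (len 8)
gen 1: "1010110111"  (len 10)
gen 2: "0101101111"  (len 10)
gen 3: "101101111"  (len 9)
gen 4: "011011110"  (len 9)
gen 5: "11011110"  (len 8)
gen 6: "10111101"  (len 8)
gen 7: "01111011"  (len 8)
gen 8: "1111011"  (len 7)
gen 9: "111011111"  (len 9)
gen 10: "110111111"  (len 9)
gen 11: "101111111"  (len 9)
gen 12: "011111110"  (len 9)
gen 13: "11111110"  (len 8)
gen 14: "11111101"  (len 8)
gen 15: "11111011"  (len 8)
gen 16: "11110110"  (len 8)
gen 17: "1110110111"  (len 10)
gen 18: "1101101111"  (len 10)
gen 19: "1011011111"  (len 10)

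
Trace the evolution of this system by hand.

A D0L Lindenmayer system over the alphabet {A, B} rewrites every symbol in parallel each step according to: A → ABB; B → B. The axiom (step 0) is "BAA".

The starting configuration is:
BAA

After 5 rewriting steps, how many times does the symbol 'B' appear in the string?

21

0) BAA
1) BABBABB
2) BABBBBABBBB
3) BABBBBBBABBBBBB
4) BABBBBBBBBABBBBBBBB
5) BABBBBBBBBBBABBBBBBBBBB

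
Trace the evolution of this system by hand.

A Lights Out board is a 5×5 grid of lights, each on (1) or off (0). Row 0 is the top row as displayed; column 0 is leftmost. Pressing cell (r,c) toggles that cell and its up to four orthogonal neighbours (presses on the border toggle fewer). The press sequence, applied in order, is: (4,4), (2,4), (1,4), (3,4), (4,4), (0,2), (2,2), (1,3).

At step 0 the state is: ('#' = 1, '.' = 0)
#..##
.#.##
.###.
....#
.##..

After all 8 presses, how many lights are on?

t=0: #..##
.#.##
.###.
....#
.##..
t=1: #..##
.#.##
.###.
.....
.####
t=2: #..##
.#.#.
.##.#
....#
.####
t=3: #..#.
.#..#
.##..
....#
.####
t=4: #..#.
.#..#
.##.#
...#.
.###.
t=5: #..#.
.#..#
.##.#
...##
.##.#
t=6: ###..
.##.#
.##.#
...##
.##.#
t=7: ###..
.#..#
...##
..###
.##.#
t=8: ####.
.###.
....#
..###
.##.#

14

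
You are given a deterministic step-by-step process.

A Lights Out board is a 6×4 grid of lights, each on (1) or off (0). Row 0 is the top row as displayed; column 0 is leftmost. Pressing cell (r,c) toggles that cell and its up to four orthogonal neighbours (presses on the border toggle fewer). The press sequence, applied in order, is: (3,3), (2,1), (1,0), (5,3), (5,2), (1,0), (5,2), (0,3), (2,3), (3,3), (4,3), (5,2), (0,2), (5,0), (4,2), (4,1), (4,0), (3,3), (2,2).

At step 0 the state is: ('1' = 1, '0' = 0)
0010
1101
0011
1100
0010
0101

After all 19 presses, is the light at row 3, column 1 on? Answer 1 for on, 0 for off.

1

t=0: 0010
1101
0011
1100
0010
0101
t=1: 0010
1101
0010
1111
0011
0101
t=2: 0010
1001
1100
1011
0011
0101
t=3: 1010
0101
0100
1011
0011
0101
t=4: 1010
0101
0100
1011
0010
0110
t=5: 1010
0101
0100
1011
0000
0001
t=6: 0010
1001
1100
1011
0000
0001
t=7: 0010
1001
1100
1011
0010
0110
t=8: 0001
1000
1100
1011
0010
0110
t=9: 0001
1001
1111
1010
0010
0110
t=10: 0001
1001
1110
1001
0011
0110
t=11: 0001
1001
1110
1000
0000
0111
t=12: 0001
1001
1110
1000
0010
0000
t=13: 0110
1011
1110
1000
0010
0000
t=14: 0110
1011
1110
1000
1010
1100
t=15: 0110
1011
1110
1010
1101
1110
t=16: 0110
1011
1110
1110
0011
1010
t=17: 0110
1011
1110
0110
1111
0010
t=18: 0110
1011
1111
0101
1110
0010
t=19: 0110
1001
1000
0111
1110
0010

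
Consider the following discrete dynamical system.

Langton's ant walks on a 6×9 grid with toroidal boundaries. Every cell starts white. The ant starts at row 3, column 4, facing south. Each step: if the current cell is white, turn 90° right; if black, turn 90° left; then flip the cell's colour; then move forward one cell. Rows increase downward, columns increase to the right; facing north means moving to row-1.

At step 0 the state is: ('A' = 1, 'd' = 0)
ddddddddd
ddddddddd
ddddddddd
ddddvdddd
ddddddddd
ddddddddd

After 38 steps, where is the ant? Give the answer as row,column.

0,5

step 0: ddddddddd
ddddddddd
ddddddddd
ddddvdddd
ddddddddd
ddddddddd
step 1: ddddddddd
ddddddddd
ddddddddd
ddd<Adddd
ddddddddd
ddddddddd
step 2: ddddddddd
ddddddddd
ddd^ddddd
dddAAdddd
ddddddddd
ddddddddd
step 3: ddddddddd
ddddddddd
dddA>dddd
dddAAdddd
ddddddddd
ddddddddd
step 4: ddddddddd
ddddddddd
dddAAdddd
dddAvdddd
ddddddddd
ddddddddd
step 5: ddddddddd
ddddddddd
dddAAdddd
dddAd>ddd
ddddddddd
ddddddddd
step 6: ddddddddd
ddddddddd
dddAAdddd
dddAdAddd
dddddvddd
ddddddddd
step 7: ddddddddd
ddddddddd
dddAAdddd
dddAdAddd
dddd<Addd
ddddddddd
step 8: ddddddddd
ddddddddd
dddAAdddd
dddA^Addd
ddddAAddd
ddddddddd
step 9: ddddddddd
ddddddddd
dddAAdddd
dddAA>ddd
ddddAAddd
ddddddddd
step 10: ddddddddd
ddddddddd
dddAA^ddd
dddAAdddd
ddddAAddd
ddddddddd
step 11: ddddddddd
ddddddddd
dddAAA>dd
dddAAdddd
ddddAAddd
ddddddddd
step 12: ddddddddd
ddddddddd
dddAAAAdd
dddAAdvdd
ddddAAddd
ddddddddd
step 13: ddddddddd
ddddddddd
dddAAAAdd
dddAA<Add
ddddAAddd
ddddddddd
step 14: ddddddddd
ddddddddd
dddAA^Add
dddAAAAdd
ddddAAddd
ddddddddd
step 15: ddddddddd
ddddddddd
dddA<dAdd
dddAAAAdd
ddddAAddd
ddddddddd
step 16: ddddddddd
ddddddddd
dddAddAdd
dddAvAAdd
ddddAAddd
ddddddddd
step 17: ddddddddd
ddddddddd
dddAddAdd
dddAd>Add
ddddAAddd
ddddddddd
step 18: ddddddddd
ddddddddd
dddAd^Add
dddAddAdd
ddddAAddd
ddddddddd
step 19: ddddddddd
ddddddddd
dddAdA>dd
dddAddAdd
ddddAAddd
ddddddddd
step 20: ddddddddd
dddddd^dd
dddAdAddd
dddAddAdd
ddddAAddd
ddddddddd
step 21: ddddddddd
ddddddA>d
dddAdAddd
dddAddAdd
ddddAAddd
ddddddddd
step 22: ddddddddd
ddddddAAd
dddAdAdvd
dddAddAdd
ddddAAddd
ddddddddd
step 23: ddddddddd
ddddddAAd
dddAdA<Ad
dddAddAdd
ddddAAddd
ddddddddd
step 24: ddddddddd
dddddd^Ad
dddAdAAAd
dddAddAdd
ddddAAddd
ddddddddd
step 25: ddddddddd
ddddd<dAd
dddAdAAAd
dddAddAdd
ddddAAddd
ddddddddd
step 26: ddddd^ddd
dddddAdAd
dddAdAAAd
dddAddAdd
ddddAAddd
ddddddddd
step 27: dddddA>dd
dddddAdAd
dddAdAAAd
dddAddAdd
ddddAAddd
ddddddddd
step 28: dddddAAdd
dddddAvAd
dddAdAAAd
dddAddAdd
ddddAAddd
ddddddddd
step 29: dddddAAdd
ddddd<AAd
dddAdAAAd
dddAddAdd
ddddAAddd
ddddddddd
step 30: dddddAAdd
ddddddAAd
dddAdvAAd
dddAddAdd
ddddAAddd
ddddddddd
step 31: dddddAAdd
ddddddAAd
dddAdd>Ad
dddAddAdd
ddddAAddd
ddddddddd
step 32: dddddAAdd
dddddd^Ad
dddAdddAd
dddAddAdd
ddddAAddd
ddddddddd
step 33: dddddAAdd
ddddd<dAd
dddAdddAd
dddAddAdd
ddddAAddd
ddddddddd
step 34: ddddd^Add
dddddAdAd
dddAdddAd
dddAddAdd
ddddAAddd
ddddddddd
step 35: dddd<dAdd
dddddAdAd
dddAdddAd
dddAddAdd
ddddAAddd
ddddddddd
step 36: ddddAdAdd
dddddAdAd
dddAdddAd
dddAddAdd
ddddAAddd
dddd^dddd
step 37: ddddAdAdd
dddddAdAd
dddAdddAd
dddAddAdd
ddddAAddd
ddddA>ddd
step 38: ddddAvAdd
dddddAdAd
dddAdddAd
dddAddAdd
ddddAAddd
ddddAAddd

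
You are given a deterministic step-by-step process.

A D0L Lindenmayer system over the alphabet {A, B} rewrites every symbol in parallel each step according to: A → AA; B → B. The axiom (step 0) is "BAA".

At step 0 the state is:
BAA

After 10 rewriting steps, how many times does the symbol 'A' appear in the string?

0) BAA
1) BAAAA
2) BAAAAAAAA
3) BAAAAAAAAAAAAAAAA
4) BAAAAAAAAAAAAAAAAAAAAAAAAAAAAAAAA
5) BAAAAAAAAAAAAAAAAAAAAAAAAAAAAAAAAAAAAAAAAAAAAAAAAAAAAAAAAAAAAAAAA
6) BAAAAAAAAAAAAAAAAAAAAAAAAAAAAAAAAAAAAAAAAAAAAAAAAAAAAAAAAA…AAAAAAAAAAAAAAAAAAAAAAAAAAAAAAAAAAAAAAAAAAAAAAAAAAAAAAAAAA  (len 129)
7) BAAAAAAAAAAAAAAAAAAAAAAAAAAAAAAAAAAAAAAAAAAAAAAAAAAAAAAAAA…AAAAAAAAAAAAAAAAAAAAAAAAAAAAAAAAAAAAAAAAAAAAAAAAAAAAAAAAAA  (len 257)
8) BAAAAAAAAAAAAAAAAAAAAAAAAAAAAAAAAAAAAAAAAAAAAAAAAAAAAAAAAA…AAAAAAAAAAAAAAAAAAAAAAAAAAAAAAAAAAAAAAAAAAAAAAAAAAAAAAAAAA  (len 513)
9) BAAAAAAAAAAAAAAAAAAAAAAAAAAAAAAAAAAAAAAAAAAAAAAAAAAAAAAAAA…AAAAAAAAAAAAAAAAAAAAAAAAAAAAAAAAAAAAAAAAAAAAAAAAAAAAAAAAAA  (len 1025)
10) BAAAAAAAAAAAAAAAAAAAAAAAAAAAAAAAAAAAAAAAAAAAAAAAAAAAAAAAAA…AAAAAAAAAAAAAAAAAAAAAAAAAAAAAAAAAAAAAAAAAAAAAAAAAAAAAAAAAA  (len 2049)

2048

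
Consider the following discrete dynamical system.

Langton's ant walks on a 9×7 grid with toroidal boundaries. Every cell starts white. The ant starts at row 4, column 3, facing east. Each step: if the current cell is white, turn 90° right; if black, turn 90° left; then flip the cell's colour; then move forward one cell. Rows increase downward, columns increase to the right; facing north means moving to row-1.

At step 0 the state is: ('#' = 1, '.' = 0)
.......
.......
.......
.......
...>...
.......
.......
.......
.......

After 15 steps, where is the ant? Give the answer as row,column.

0) .......
.......
.......
.......
...>...
.......
.......
.......
.......
1) .......
.......
.......
.......
...#...
...v...
.......
.......
.......
2) .......
.......
.......
.......
...#...
..<#...
.......
.......
.......
3) .......
.......
.......
.......
..^#...
..##...
.......
.......
.......
4) .......
.......
.......
.......
..#>...
..##...
.......
.......
.......
5) .......
.......
.......
...^...
..#....
..##...
.......
.......
.......
6) .......
.......
.......
...#>..
..#....
..##...
.......
.......
.......
7) .......
.......
.......
...##..
..#.v..
..##...
.......
.......
.......
8) .......
.......
.......
...##..
..#<#..
..##...
.......
.......
.......
9) .......
.......
.......
...^#..
..###..
..##...
.......
.......
.......
10) .......
.......
.......
..<.#..
..###..
..##...
.......
.......
.......
11) .......
.......
..^....
..#.#..
..###..
..##...
.......
.......
.......
12) .......
.......
..#>...
..#.#..
..###..
..##...
.......
.......
.......
13) .......
.......
..##...
..#v#..
..###..
..##...
.......
.......
.......
14) .......
.......
..##...
..<##..
..###..
..##...
.......
.......
.......
15) .......
.......
..##...
...##..
..v##..
..##...
.......
.......
.......

4,2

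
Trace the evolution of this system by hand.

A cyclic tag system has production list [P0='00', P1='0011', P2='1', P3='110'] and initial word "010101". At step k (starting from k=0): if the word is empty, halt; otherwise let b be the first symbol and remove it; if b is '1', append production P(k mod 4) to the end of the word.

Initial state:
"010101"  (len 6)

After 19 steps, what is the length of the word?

13

k=0  "010101"  (len 6)
k=1  "10101"  (len 5)
k=2  "01010011"  (len 8)
k=3  "1010011"  (len 7)
k=4  "010011110"  (len 9)
k=5  "10011110"  (len 8)
k=6  "00111100011"  (len 11)
k=7  "0111100011"  (len 10)
k=8  "111100011"  (len 9)
k=9  "1110001100"  (len 10)
k=10  "1100011000011"  (len 13)
k=11  "1000110000111"  (len 13)
k=12  "000110000111110"  (len 15)
k=13  "00110000111110"  (len 14)
k=14  "0110000111110"  (len 13)
k=15  "110000111110"  (len 12)
k=16  "10000111110110"  (len 14)
k=17  "000011111011000"  (len 15)
k=18  "00011111011000"  (len 14)
k=19  "0011111011000"  (len 13)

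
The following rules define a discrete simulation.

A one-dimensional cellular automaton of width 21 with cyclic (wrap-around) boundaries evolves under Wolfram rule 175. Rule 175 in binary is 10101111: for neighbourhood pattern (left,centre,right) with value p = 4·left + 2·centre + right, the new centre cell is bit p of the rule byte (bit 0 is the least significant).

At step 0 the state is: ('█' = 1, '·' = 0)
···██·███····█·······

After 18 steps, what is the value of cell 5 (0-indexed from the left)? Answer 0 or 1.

step 0: ···██·███····█·······
step 1: ████·███··████·██████
step 2: ███·███··████·███████
step 3: ██·███··████·████████
step 4: █·███··████·█████████
step 5: ·███··████·██████████
step 6: ███··████·██████████·
step 7: ██··████·██████████·█
step 8: █··████·██████████·██
step 9: ··████·██████████·███
step 10: ·████·██████████·███·
step 11: ████·██████████·███··
step 12: ███·██████████·███··█
step 13: ██·██████████·███··██
step 14: █·██████████·███··███
step 15: ·██████████·███··████
step 16: ██████████·███··████·
step 17: █████████·███··████·█
step 18: ████████·███··████·██

1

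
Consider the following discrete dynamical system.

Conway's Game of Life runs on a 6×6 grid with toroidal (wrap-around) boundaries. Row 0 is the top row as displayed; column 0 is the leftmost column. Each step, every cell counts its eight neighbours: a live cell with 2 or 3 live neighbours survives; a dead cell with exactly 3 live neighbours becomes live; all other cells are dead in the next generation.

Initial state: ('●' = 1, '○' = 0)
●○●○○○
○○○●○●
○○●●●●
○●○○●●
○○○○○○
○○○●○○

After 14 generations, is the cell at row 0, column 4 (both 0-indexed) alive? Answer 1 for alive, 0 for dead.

0

k=0  ●○●○○○
○○○●○●
○○●●●●
○●○○●●
○○○○○○
○○○●○○
k=1  ○○●●●○
●●○○○●
○○●○○○
●○●○○●
○○○○●○
○○○○○○
k=2  ●●●●●●
●●○○●●
○○●○○○
○●○●○●
○○○○○●
○○○○●○
k=3  ○○●○○○
○○○○○○
○○●●○○
●○●○●○
●○○○○●
○●●○○○
k=4  ○●●○○○
○○●●○○
○●●●○○
●○●○●○
●○●●○●
●●●○○○
k=5  ●○○○○○
○○○○○○
○○○○●○
●○○○●○
○○○○●○
○○○○○●
k=6  ○○○○○○
○○○○○○
○○○○○●
○○○●●○
○○○○●○
○○○○○●
k=7  ○○○○○○
○○○○○○
○○○○●○
○○○●●●
○○○●●●
○○○○○○
k=8  ○○○○○○
○○○○○○
○○○●●●
○○○○○○
○○○●○●
○○○○●○
k=9  ○○○○○○
○○○○●○
○○○○●○
○○○●○●
○○○○●○
○○○○●○
k=10  ○○○○○○
○○○○○○
○○○●●●
○○○●○●
○○○●●●
○○○○○○
k=11  ○○○○○○
○○○○●○
○○○●○●
●○●○○○
○○○●○●
○○○○●○
k=12  ○○○○○○
○○○○●○
○○○●●●
●○●●○●
○○○●●●
○○○○●○
k=13  ○○○○○○
○○○●●●
●○●○○○
●○●○○○
●○●○○○
○○○●●●
k=14  ○○○○○○
○○○●●●
●○●○●○
●○●●○●
●○●○●○
○○○●●●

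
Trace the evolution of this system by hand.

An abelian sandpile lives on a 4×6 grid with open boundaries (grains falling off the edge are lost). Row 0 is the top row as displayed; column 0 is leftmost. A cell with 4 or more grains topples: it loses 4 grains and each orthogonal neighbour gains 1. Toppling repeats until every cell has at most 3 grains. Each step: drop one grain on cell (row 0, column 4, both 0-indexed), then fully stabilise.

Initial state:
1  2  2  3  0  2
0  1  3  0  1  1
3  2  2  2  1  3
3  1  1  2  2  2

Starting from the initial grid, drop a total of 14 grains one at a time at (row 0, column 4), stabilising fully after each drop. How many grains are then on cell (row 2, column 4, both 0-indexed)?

0) 1  2  2  3  0  2
0  1  3  0  1  1
3  2  2  2  1  3
3  1  1  2  2  2
1) 1  2  2  3  1  2
0  1  3  0  1  1
3  2  2  2  1  3
3  1  1  2  2  2
2) 1  2  2  3  2  2
0  1  3  0  1  1
3  2  2  2  1  3
3  1  1  2  2  2
3) 1  2  2  3  3  2
0  1  3  0  1  1
3  2  2  2  1  3
3  1  1  2  2  2
4) 1  2  3  0  1  3
0  1  3  1  2  1
3  2  2  2  1  3
3  1  1  2  2  2
5) 1  2  3  0  2  3
0  1  3  1  2  1
3  2  2  2  1  3
3  1  1  2  2  2
6) 1  2  3  0  3  3
0  1  3  1  2  1
3  2  2  2  1  3
3  1  1  2  2  2
7) 1  2  3  1  1  0
0  1  3  1  3  2
3  2  2  2  1  3
3  1  1  2  2  2
8) 1  2  3  1  2  0
0  1  3  1  3  2
3  2  2  2  1  3
3  1  1  2  2  2
9) 1  2  3  1  3  0
0  1  3  1  3  2
3  2  2  2  1  3
3  1  1  2  2  2
10) 1  2  3  2  1  1
0  1  3  2  0  3
3  2  2  2  2  3
3  1  1  2  2  2
11) 1  2  3  2  2  1
0  1  3  2  0  3
3  2  2  2  2  3
3  1  1  2  2  2
12) 1  2  3  2  3  1
0  1  3  2  0  3
3  2  2  2  2  3
3  1  1  2  2  2
13) 1  2  3  3  0  2
0  1  3  2  1  3
3  2  2  2  2  3
3  1  1  2  2  2
14) 1  2  3  3  1  2
0  1  3  2  1  3
3  2  2  2  2  3
3  1  1  2  2  2

2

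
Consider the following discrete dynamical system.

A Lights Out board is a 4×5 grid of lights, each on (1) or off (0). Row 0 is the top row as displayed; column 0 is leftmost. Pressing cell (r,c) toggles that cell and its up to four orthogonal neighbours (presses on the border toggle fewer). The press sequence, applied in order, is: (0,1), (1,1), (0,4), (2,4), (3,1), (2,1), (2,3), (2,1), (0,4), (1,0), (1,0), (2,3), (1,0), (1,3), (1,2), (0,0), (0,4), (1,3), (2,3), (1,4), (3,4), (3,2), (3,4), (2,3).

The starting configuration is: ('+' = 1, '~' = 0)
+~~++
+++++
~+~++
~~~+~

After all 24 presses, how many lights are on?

10

[0] +~~++
+++++
~+~++
~~~+~
[1] ~++++
+~+++
~+~++
~~~+~
[2] ~~+++
~+~++
~~~++
~~~+~
[3] ~~+~~
~+~+~
~~~++
~~~+~
[4] ~~+~~
~+~++
~~~~~
~~~++
[5] ~~+~~
~+~++
~+~~~
+++++
[6] ~~+~~
~~~++
+~+~~
+~+++
[7] ~~+~~
~~~~+
+~~++
+~+~+
[8] ~~+~~
~+~~+
~++++
+++~+
[9] ~~+++
~+~~~
~++++
+++~+
[10] +~+++
+~~~~
+++++
+++~+
[11] ~~+++
~+~~~
~++++
+++~+
[12] ~~+++
~+~+~
~+~~~
+++++
[13] +~+++
+~~+~
++~~~
+++++
[14] +~+~+
+~+~+
++~+~
+++++
[15] +~~~+
++~++
++++~
+++++
[16] ~+~~+
~+~++
++++~
+++++
[17] ~+~+~
~+~+~
++++~
+++++
[18] ~+~~~
~++~+
+++~~
+++++
[19] ~+~~~
~++++
++~++
+++~+
[20] ~+~~+
~++~~
++~+~
+++~+
[21] ~+~~+
~++~~
++~++
++++~
[22] ~+~~+
~++~~
+++++
+~~~~
[23] ~+~~+
~++~~
++++~
+~~++
[24] ~+~~+
~+++~
++~~+
+~~~+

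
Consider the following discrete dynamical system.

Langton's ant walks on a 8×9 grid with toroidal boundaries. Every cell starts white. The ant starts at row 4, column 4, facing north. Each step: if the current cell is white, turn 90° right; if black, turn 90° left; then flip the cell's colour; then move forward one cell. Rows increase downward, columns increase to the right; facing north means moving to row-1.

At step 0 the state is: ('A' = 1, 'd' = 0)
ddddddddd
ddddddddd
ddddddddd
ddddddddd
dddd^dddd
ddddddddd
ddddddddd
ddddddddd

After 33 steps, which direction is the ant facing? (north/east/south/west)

gen 0: ddddddddd
ddddddddd
ddddddddd
ddddddddd
dddd^dddd
ddddddddd
ddddddddd
ddddddddd
gen 1: ddddddddd
ddddddddd
ddddddddd
ddddddddd
ddddA>ddd
ddddddddd
ddddddddd
ddddddddd
gen 2: ddddddddd
ddddddddd
ddddddddd
ddddddddd
ddddAAddd
dddddvddd
ddddddddd
ddddddddd
gen 3: ddddddddd
ddddddddd
ddddddddd
ddddddddd
ddddAAddd
dddd<Addd
ddddddddd
ddddddddd
gen 4: ddddddddd
ddddddddd
ddddddddd
ddddddddd
dddd^Addd
ddddAAddd
ddddddddd
ddddddddd
gen 5: ddddddddd
ddddddddd
ddddddddd
ddddddddd
ddd<dAddd
ddddAAddd
ddddddddd
ddddddddd
gen 6: ddddddddd
ddddddddd
ddddddddd
ddd^ddddd
dddAdAddd
ddddAAddd
ddddddddd
ddddddddd
gen 7: ddddddddd
ddddddddd
ddddddddd
dddA>dddd
dddAdAddd
ddddAAddd
ddddddddd
ddddddddd
gen 8: ddddddddd
ddddddddd
ddddddddd
dddAAdddd
dddAvAddd
ddddAAddd
ddddddddd
ddddddddd
gen 9: ddddddddd
ddddddddd
ddddddddd
dddAAdddd
ddd<AAddd
ddddAAddd
ddddddddd
ddddddddd
gen 10: ddddddddd
ddddddddd
ddddddddd
dddAAdddd
ddddAAddd
dddvAAddd
ddddddddd
ddddddddd
gen 11: ddddddddd
ddddddddd
ddddddddd
dddAAdddd
ddddAAddd
dd<AAAddd
ddddddddd
ddddddddd
gen 12: ddddddddd
ddddddddd
ddddddddd
dddAAdddd
dd^dAAddd
ddAAAAddd
ddddddddd
ddddddddd
gen 13: ddddddddd
ddddddddd
ddddddddd
dddAAdddd
ddA>AAddd
ddAAAAddd
ddddddddd
ddddddddd
gen 14: ddddddddd
ddddddddd
ddddddddd
dddAAdddd
ddAAAAddd
ddAvAAddd
ddddddddd
ddddddddd
gen 15: ddddddddd
ddddddddd
ddddddddd
dddAAdddd
ddAAAAddd
ddAd>Addd
ddddddddd
ddddddddd
gen 16: ddddddddd
ddddddddd
ddddddddd
dddAAdddd
ddAA^Addd
ddAddAddd
ddddddddd
ddddddddd
gen 17: ddddddddd
ddddddddd
ddddddddd
dddAAdddd
ddA<dAddd
ddAddAddd
ddddddddd
ddddddddd
gen 18: ddddddddd
ddddddddd
ddddddddd
dddAAdddd
ddAddAddd
ddAvdAddd
ddddddddd
ddddddddd
gen 19: ddddddddd
ddddddddd
ddddddddd
dddAAdddd
ddAddAddd
dd<AdAddd
ddddddddd
ddddddddd
gen 20: ddddddddd
ddddddddd
ddddddddd
dddAAdddd
ddAddAddd
dddAdAddd
ddvdddddd
ddddddddd
gen 21: ddddddddd
ddddddddd
ddddddddd
dddAAdddd
ddAddAddd
dddAdAddd
d<Adddddd
ddddddddd
gen 22: ddddddddd
ddddddddd
ddddddddd
dddAAdddd
ddAddAddd
d^dAdAddd
dAAdddddd
ddddddddd
gen 23: ddddddddd
ddddddddd
ddddddddd
dddAAdddd
ddAddAddd
dA>AdAddd
dAAdddddd
ddddddddd
gen 24: ddddddddd
ddddddddd
ddddddddd
dddAAdddd
ddAddAddd
dAAAdAddd
dAvdddddd
ddddddddd
gen 25: ddddddddd
ddddddddd
ddddddddd
dddAAdddd
ddAddAddd
dAAAdAddd
dAd>ddddd
ddddddddd
gen 26: ddddddddd
ddddddddd
ddddddddd
dddAAdddd
ddAddAddd
dAAAdAddd
dAdAddddd
dddvddddd
gen 27: ddddddddd
ddddddddd
ddddddddd
dddAAdddd
ddAddAddd
dAAAdAddd
dAdAddddd
dd<Addddd
gen 28: ddddddddd
ddddddddd
ddddddddd
dddAAdddd
ddAddAddd
dAAAdAddd
dA^Addddd
ddAAddddd
gen 29: ddddddddd
ddddddddd
ddddddddd
dddAAdddd
ddAddAddd
dAAAdAddd
dAA>ddddd
ddAAddddd
gen 30: ddddddddd
ddddddddd
ddddddddd
dddAAdddd
ddAddAddd
dAA^dAddd
dAAdddddd
ddAAddddd
gen 31: ddddddddd
ddddddddd
ddddddddd
dddAAdddd
ddAddAddd
dA<ddAddd
dAAdddddd
ddAAddddd
gen 32: ddddddddd
ddddddddd
ddddddddd
dddAAdddd
ddAddAddd
dAdddAddd
dAvdddddd
ddAAddddd
gen 33: ddddddddd
ddddddddd
ddddddddd
dddAAdddd
ddAddAddd
dAdddAddd
dAd>ddddd
ddAAddddd

east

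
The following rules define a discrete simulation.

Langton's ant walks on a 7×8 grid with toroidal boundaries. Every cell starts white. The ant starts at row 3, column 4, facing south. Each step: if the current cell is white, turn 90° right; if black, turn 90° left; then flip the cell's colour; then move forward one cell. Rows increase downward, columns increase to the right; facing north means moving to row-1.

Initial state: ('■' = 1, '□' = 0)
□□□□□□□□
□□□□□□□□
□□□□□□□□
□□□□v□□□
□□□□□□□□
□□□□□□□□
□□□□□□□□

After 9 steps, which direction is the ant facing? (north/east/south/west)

east

k=0  □□□□□□□□
□□□□□□□□
□□□□□□□□
□□□□v□□□
□□□□□□□□
□□□□□□□□
□□□□□□□□
k=1  □□□□□□□□
□□□□□□□□
□□□□□□□□
□□□<■□□□
□□□□□□□□
□□□□□□□□
□□□□□□□□
k=2  □□□□□□□□
□□□□□□□□
□□□^□□□□
□□□■■□□□
□□□□□□□□
□□□□□□□□
□□□□□□□□
k=3  □□□□□□□□
□□□□□□□□
□□□■>□□□
□□□■■□□□
□□□□□□□□
□□□□□□□□
□□□□□□□□
k=4  □□□□□□□□
□□□□□□□□
□□□■■□□□
□□□■v□□□
□□□□□□□□
□□□□□□□□
□□□□□□□□
k=5  □□□□□□□□
□□□□□□□□
□□□■■□□□
□□□■□>□□
□□□□□□□□
□□□□□□□□
□□□□□□□□
k=6  □□□□□□□□
□□□□□□□□
□□□■■□□□
□□□■□■□□
□□□□□v□□
□□□□□□□□
□□□□□□□□
k=7  □□□□□□□□
□□□□□□□□
□□□■■□□□
□□□■□■□□
□□□□<■□□
□□□□□□□□
□□□□□□□□
k=8  □□□□□□□□
□□□□□□□□
□□□■■□□□
□□□■^■□□
□□□□■■□□
□□□□□□□□
□□□□□□□□
k=9  □□□□□□□□
□□□□□□□□
□□□■■□□□
□□□■■>□□
□□□□■■□□
□□□□□□□□
□□□□□□□□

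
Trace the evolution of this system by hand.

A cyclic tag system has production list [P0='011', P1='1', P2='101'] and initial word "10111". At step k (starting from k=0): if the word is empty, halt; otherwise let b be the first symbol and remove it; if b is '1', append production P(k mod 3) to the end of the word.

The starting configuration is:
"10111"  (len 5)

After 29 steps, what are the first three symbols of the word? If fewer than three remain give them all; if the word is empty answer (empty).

111

step 0: "10111"  (len 5)
step 1: "0111011"  (len 7)
step 2: "111011"  (len 6)
step 3: "11011101"  (len 8)
step 4: "1011101011"  (len 10)
step 5: "0111010111"  (len 10)
step 6: "111010111"  (len 9)
step 7: "11010111011"  (len 11)
step 8: "10101110111"  (len 11)
step 9: "0101110111101"  (len 13)
step 10: "101110111101"  (len 12)
step 11: "011101111011"  (len 12)
step 12: "11101111011"  (len 11)
step 13: "1101111011011"  (len 13)
step 14: "1011110110111"  (len 13)
step 15: "011110110111101"  (len 15)
step 16: "11110110111101"  (len 14)
step 17: "11101101111011"  (len 14)
step 18: "1101101111011101"  (len 16)
step 19: "101101111011101011"  (len 18)
step 20: "011011110111010111"  (len 18)
step 21: "11011110111010111"  (len 17)
step 22: "1011110111010111011"  (len 19)
step 23: "0111101110101110111"  (len 19)
step 24: "111101110101110111"  (len 18)
step 25: "11101110101110111011"  (len 20)
step 26: "11011101011101110111"  (len 20)
step 27: "1011101011101110111101"  (len 22)
step 28: "011101011101110111101011"  (len 24)
step 29: "11101011101110111101011"  (len 23)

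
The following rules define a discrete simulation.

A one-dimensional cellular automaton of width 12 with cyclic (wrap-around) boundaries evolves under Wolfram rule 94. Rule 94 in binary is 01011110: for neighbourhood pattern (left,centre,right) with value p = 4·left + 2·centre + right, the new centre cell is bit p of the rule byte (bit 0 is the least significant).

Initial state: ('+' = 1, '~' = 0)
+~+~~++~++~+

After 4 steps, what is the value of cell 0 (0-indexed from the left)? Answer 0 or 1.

[0] +~+~~++~++~+
[1] +~+++++~++~+
[2] +~+~~~+~++~+
[3] +~++~++~++~+
[4] +~++~++~++~+

1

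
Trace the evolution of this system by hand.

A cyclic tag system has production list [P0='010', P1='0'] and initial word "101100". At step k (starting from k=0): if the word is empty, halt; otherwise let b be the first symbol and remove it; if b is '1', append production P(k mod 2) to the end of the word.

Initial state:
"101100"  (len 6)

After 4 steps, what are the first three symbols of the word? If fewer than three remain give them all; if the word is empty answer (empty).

[0] "101100"  (len 6)
[1] "01100010"  (len 8)
[2] "1100010"  (len 7)
[3] "100010010"  (len 9)
[4] "000100100"  (len 9)

000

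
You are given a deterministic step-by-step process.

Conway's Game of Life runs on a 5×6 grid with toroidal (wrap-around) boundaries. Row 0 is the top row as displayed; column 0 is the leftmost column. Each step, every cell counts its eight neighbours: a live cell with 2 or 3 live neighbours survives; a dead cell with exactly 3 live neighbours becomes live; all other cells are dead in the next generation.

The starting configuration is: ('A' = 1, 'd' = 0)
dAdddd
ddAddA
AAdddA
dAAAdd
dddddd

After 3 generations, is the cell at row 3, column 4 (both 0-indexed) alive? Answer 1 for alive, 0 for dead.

0

0) dAdddd
ddAddA
AAdddA
dAAAdd
dddddd
1) dddddd
ddAddA
dddAAA
dAAddd
dAdddd
2) dddddd
dddAdA
AAdAAA
AAAAAd
dAAddd
3) ddAddd
ddAAdA
dddddd
dddddd
Addddd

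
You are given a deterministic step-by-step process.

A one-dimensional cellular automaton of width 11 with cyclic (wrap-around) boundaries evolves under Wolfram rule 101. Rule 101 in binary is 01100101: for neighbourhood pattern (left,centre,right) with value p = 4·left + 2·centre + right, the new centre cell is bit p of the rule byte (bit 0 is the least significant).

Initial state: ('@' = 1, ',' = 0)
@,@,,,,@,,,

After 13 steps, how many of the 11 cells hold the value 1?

5

t=0: @,@,,,,@,,,
t=1: @@@,@@,@,@,
t=2: ,,@@,@@@@@@
t=3: ,,,@@,,,,,@
t=4: ,@,,@,@@@,@
t=5: @@,,@@,,@@@
t=6: ,@,,,@,,,,,
t=7: ,@,@,@,@@@@
t=8: @@@@@@@,,,@
t=9: ,,,,,,@,@,,
t=10: @@@@@,@@@,@
t=11: ,,,,@@,,@@,
t=12: @@@,,@,,,@,
t=13: ,,@,,@,@,@@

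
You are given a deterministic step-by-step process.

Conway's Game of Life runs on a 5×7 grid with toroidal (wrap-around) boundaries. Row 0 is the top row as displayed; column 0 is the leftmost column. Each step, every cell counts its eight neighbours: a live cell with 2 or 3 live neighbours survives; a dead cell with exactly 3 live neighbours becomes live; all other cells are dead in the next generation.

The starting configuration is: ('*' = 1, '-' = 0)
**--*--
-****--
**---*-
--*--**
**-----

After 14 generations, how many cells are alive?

6

k=0  **--*--
-****--
**---*-
--*--**
**-----
k=1  ----*--
---****
*----*-
--*--*-
--*--*-
k=2  ------*
---*--*
---*---
-*--**-
---***-
k=3  ---*--*
-------
--**-*-
--*--*-
---*--*
k=4  -------
--***--
--***--
--*--**
--*****
k=5  -------
--*-*--
-*-----
-*----*
--***-*
k=6  --*-**-
-------
***----
-*-*-*-
*-**-*-
k=7  -**-***
--**---
***----
---*---
-----*-
k=8  -**-***
----***
-*-----
-**----
--**-**
k=9  -**----
-****-*
***--*-
**-*---
------*
k=10  -*---*-
----***
-----*-
-------
-------
k=11  ----***
----*-*
----***
-------
-------
k=12  ----*-*
*--*---
----*-*
-----*-
-----*-
k=13  ----***
*--**-*
----***
----***
----***
k=14  -------
*--*---
-------
*--*---
*--*---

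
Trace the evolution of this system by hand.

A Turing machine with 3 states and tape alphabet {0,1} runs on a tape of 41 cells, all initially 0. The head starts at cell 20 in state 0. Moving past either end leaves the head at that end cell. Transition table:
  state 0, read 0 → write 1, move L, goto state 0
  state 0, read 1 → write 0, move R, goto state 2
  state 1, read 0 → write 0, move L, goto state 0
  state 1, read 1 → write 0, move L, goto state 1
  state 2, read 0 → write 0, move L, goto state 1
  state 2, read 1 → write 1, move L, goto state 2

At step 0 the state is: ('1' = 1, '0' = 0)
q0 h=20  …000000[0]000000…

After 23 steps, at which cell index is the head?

step 0: q0 h=20  …000000[0]000000…
step 1: q0 h=19  …000000[0]100000…
step 2: q0 h=18  …000000[0]110000…
step 3: q0 h=17  …000000[0]111000…
step 4: q0 h=16  …000000[0]111100…
step 5: q0 h=15  …000000[0]111110…
step 6: q0 h=14  …000000[0]111111…
step 7: q0 h=13  …000000[0]111111…
step 8: q0 h=12  …000000[0]111111…
step 9: q0 h=11  …000000[0]111111…
step 10: q0 h=10  …000000[0]111111…
step 11: q0 h= 9  …000000[0]111111…
step 12: q0 h= 8  …000000[0]111111…
step 13: q0 h= 7  …000000[0]111111…
step 14: q0 h= 6  |000000[0]111111…
step 15: q0 h= 5  |00000[0]111111…
step 16: q0 h= 4  |0000[0]111111…
step 17: q0 h= 3  |000[0]111111…
step 18: q0 h= 2  |00[0]111111…
step 19: q0 h= 1  |0[0]111111…
step 20: q0 h= 0  |[0]111111…
step 21: q0 h= 0  |[1]111111…
step 22: q2 h= 1  |0[1]111111…
step 23: q2 h= 0  |[0]111111…

0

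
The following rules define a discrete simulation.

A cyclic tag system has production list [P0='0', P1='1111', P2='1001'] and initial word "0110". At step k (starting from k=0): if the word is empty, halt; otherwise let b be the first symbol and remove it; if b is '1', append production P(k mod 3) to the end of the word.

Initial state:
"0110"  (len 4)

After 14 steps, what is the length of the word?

24

step 0: "0110"  (len 4)
step 1: "110"  (len 3)
step 2: "101111"  (len 6)
step 3: "011111001"  (len 9)
step 4: "11111001"  (len 8)
step 5: "11110011111"  (len 11)
step 6: "11100111111001"  (len 14)
step 7: "11001111110010"  (len 14)
step 8: "10011111100101111"  (len 17)
step 9: "00111111001011111001"  (len 20)
step 10: "0111111001011111001"  (len 19)
step 11: "111111001011111001"  (len 18)
step 12: "111110010111110011001"  (len 21)
step 13: "111100101111100110010"  (len 21)
step 14: "111001011111001100101111"  (len 24)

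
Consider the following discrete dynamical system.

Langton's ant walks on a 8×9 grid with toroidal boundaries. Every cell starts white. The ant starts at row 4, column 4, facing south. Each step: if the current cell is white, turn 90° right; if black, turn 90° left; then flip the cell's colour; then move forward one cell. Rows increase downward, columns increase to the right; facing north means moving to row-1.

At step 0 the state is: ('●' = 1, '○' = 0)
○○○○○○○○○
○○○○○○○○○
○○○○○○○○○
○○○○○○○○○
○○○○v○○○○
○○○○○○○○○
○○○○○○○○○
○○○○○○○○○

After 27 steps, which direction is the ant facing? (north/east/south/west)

t=0: ○○○○○○○○○
○○○○○○○○○
○○○○○○○○○
○○○○○○○○○
○○○○v○○○○
○○○○○○○○○
○○○○○○○○○
○○○○○○○○○
t=1: ○○○○○○○○○
○○○○○○○○○
○○○○○○○○○
○○○○○○○○○
○○○<●○○○○
○○○○○○○○○
○○○○○○○○○
○○○○○○○○○
t=2: ○○○○○○○○○
○○○○○○○○○
○○○○○○○○○
○○○^○○○○○
○○○●●○○○○
○○○○○○○○○
○○○○○○○○○
○○○○○○○○○
t=3: ○○○○○○○○○
○○○○○○○○○
○○○○○○○○○
○○○●>○○○○
○○○●●○○○○
○○○○○○○○○
○○○○○○○○○
○○○○○○○○○
t=4: ○○○○○○○○○
○○○○○○○○○
○○○○○○○○○
○○○●●○○○○
○○○●v○○○○
○○○○○○○○○
○○○○○○○○○
○○○○○○○○○
t=5: ○○○○○○○○○
○○○○○○○○○
○○○○○○○○○
○○○●●○○○○
○○○●○>○○○
○○○○○○○○○
○○○○○○○○○
○○○○○○○○○
t=6: ○○○○○○○○○
○○○○○○○○○
○○○○○○○○○
○○○●●○○○○
○○○●○●○○○
○○○○○v○○○
○○○○○○○○○
○○○○○○○○○
t=7: ○○○○○○○○○
○○○○○○○○○
○○○○○○○○○
○○○●●○○○○
○○○●○●○○○
○○○○<●○○○
○○○○○○○○○
○○○○○○○○○
t=8: ○○○○○○○○○
○○○○○○○○○
○○○○○○○○○
○○○●●○○○○
○○○●^●○○○
○○○○●●○○○
○○○○○○○○○
○○○○○○○○○
t=9: ○○○○○○○○○
○○○○○○○○○
○○○○○○○○○
○○○●●○○○○
○○○●●>○○○
○○○○●●○○○
○○○○○○○○○
○○○○○○○○○
t=10: ○○○○○○○○○
○○○○○○○○○
○○○○○○○○○
○○○●●^○○○
○○○●●○○○○
○○○○●●○○○
○○○○○○○○○
○○○○○○○○○
t=11: ○○○○○○○○○
○○○○○○○○○
○○○○○○○○○
○○○●●●>○○
○○○●●○○○○
○○○○●●○○○
○○○○○○○○○
○○○○○○○○○
t=12: ○○○○○○○○○
○○○○○○○○○
○○○○○○○○○
○○○●●●●○○
○○○●●○v○○
○○○○●●○○○
○○○○○○○○○
○○○○○○○○○
t=13: ○○○○○○○○○
○○○○○○○○○
○○○○○○○○○
○○○●●●●○○
○○○●●<●○○
○○○○●●○○○
○○○○○○○○○
○○○○○○○○○
t=14: ○○○○○○○○○
○○○○○○○○○
○○○○○○○○○
○○○●●^●○○
○○○●●●●○○
○○○○●●○○○
○○○○○○○○○
○○○○○○○○○
t=15: ○○○○○○○○○
○○○○○○○○○
○○○○○○○○○
○○○●<○●○○
○○○●●●●○○
○○○○●●○○○
○○○○○○○○○
○○○○○○○○○
t=16: ○○○○○○○○○
○○○○○○○○○
○○○○○○○○○
○○○●○○●○○
○○○●v●●○○
○○○○●●○○○
○○○○○○○○○
○○○○○○○○○
t=17: ○○○○○○○○○
○○○○○○○○○
○○○○○○○○○
○○○●○○●○○
○○○●○>●○○
○○○○●●○○○
○○○○○○○○○
○○○○○○○○○
t=18: ○○○○○○○○○
○○○○○○○○○
○○○○○○○○○
○○○●○^●○○
○○○●○○●○○
○○○○●●○○○
○○○○○○○○○
○○○○○○○○○
t=19: ○○○○○○○○○
○○○○○○○○○
○○○○○○○○○
○○○●○●>○○
○○○●○○●○○
○○○○●●○○○
○○○○○○○○○
○○○○○○○○○
t=20: ○○○○○○○○○
○○○○○○○○○
○○○○○○^○○
○○○●○●○○○
○○○●○○●○○
○○○○●●○○○
○○○○○○○○○
○○○○○○○○○
t=21: ○○○○○○○○○
○○○○○○○○○
○○○○○○●>○
○○○●○●○○○
○○○●○○●○○
○○○○●●○○○
○○○○○○○○○
○○○○○○○○○
t=22: ○○○○○○○○○
○○○○○○○○○
○○○○○○●●○
○○○●○●○v○
○○○●○○●○○
○○○○●●○○○
○○○○○○○○○
○○○○○○○○○
t=23: ○○○○○○○○○
○○○○○○○○○
○○○○○○●●○
○○○●○●<●○
○○○●○○●○○
○○○○●●○○○
○○○○○○○○○
○○○○○○○○○
t=24: ○○○○○○○○○
○○○○○○○○○
○○○○○○^●○
○○○●○●●●○
○○○●○○●○○
○○○○●●○○○
○○○○○○○○○
○○○○○○○○○
t=25: ○○○○○○○○○
○○○○○○○○○
○○○○○<○●○
○○○●○●●●○
○○○●○○●○○
○○○○●●○○○
○○○○○○○○○
○○○○○○○○○
t=26: ○○○○○○○○○
○○○○○^○○○
○○○○○●○●○
○○○●○●●●○
○○○●○○●○○
○○○○●●○○○
○○○○○○○○○
○○○○○○○○○
t=27: ○○○○○○○○○
○○○○○●>○○
○○○○○●○●○
○○○●○●●●○
○○○●○○●○○
○○○○●●○○○
○○○○○○○○○
○○○○○○○○○

east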